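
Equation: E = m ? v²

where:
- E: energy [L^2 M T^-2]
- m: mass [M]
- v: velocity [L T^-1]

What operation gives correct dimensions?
multiplication (×): E = m × v²

E [L^2 M T^-2]; m [M]; v² [L^2 T^-2].
m × v² → [L^2 M T^-2] ✓
m ÷ v² → [L^-2 M T^2] ✗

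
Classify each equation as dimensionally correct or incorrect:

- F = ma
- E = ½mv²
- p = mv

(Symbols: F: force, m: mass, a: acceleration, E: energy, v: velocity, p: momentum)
Dimensionally correct: F = ma, E = ½mv², p = mv
Dimensionally incorrect: none
Ordered (correct first, then incorrect): F = ma, E = ½mv², p = mv

- F = ma: LHS [L M T^-2], RHS [L M T^-2] → correct ✓
- E = ½mv²: LHS [L^2 M T^-2], RHS [L^2 M T^-2] → correct ✓
- p = mv: LHS [L M T^-1], RHS [L M T^-1] → correct ✓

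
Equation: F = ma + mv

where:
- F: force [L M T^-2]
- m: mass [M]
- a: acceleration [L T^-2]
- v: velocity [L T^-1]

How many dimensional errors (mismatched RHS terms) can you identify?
1

LHS F: [L M T^-2]
- ma: [L M T^-2] ✓
- mv: [L M T^-1] ✗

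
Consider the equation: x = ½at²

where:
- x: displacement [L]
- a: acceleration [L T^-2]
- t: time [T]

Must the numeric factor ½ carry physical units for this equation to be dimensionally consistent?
No

x has dimensions [L] and at² already has dimensions [L], so the equation balances without ½ contributing any dimensions. ½ is a pure (dimensionless) number; changing or removing it would not affect dimensional consistency.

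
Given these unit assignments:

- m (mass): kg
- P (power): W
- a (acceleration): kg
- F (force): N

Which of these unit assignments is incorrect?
a

The variable a (acceleration) should have units m/s², not kg.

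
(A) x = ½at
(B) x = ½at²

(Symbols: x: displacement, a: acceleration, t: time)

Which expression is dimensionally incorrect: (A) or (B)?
(A)

(A) x = ½at: LHS [L], RHS [L T^-1] ✗
(B) x = ½at²: LHS [L], RHS [L] ✓

Expression (A) x = ½at is dimensionally incorrect.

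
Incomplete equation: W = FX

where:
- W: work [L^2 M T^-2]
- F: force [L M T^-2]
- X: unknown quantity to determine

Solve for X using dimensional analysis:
X = d (distance), dimensions [L]

W has dimensions [L^2 M T^-2]; the rest of the RHS (F) has dimensions [L M T^-2].
So X must have dimensions [L] — X = d (distance).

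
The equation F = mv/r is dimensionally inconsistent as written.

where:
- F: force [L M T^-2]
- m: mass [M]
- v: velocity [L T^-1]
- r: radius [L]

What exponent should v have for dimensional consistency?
The exponent of v should be 2: F = mv^2/r

The LHS F has dimensions [L M T^-2]; v has dimensions [L T^-1].
As written, the RHS mv/r (exponent 1 on v) has dimensions [M T^-1], which does not match.
With exponent 2, the RHS mv^2/r has dimensions [L M T^-2], matching the LHS.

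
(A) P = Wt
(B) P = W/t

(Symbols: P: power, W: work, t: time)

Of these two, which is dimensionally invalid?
(A)

(A) P = Wt: LHS [L^2 M T^-3], RHS [L^2 M T^-1] ✗
(B) P = W/t: LHS [L^2 M T^-3], RHS [L^2 M T^-3] ✓

Expression (A) P = Wt is dimensionally incorrect.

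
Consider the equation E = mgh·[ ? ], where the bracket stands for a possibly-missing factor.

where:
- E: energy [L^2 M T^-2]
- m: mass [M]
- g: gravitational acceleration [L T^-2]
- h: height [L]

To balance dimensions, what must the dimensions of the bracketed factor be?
Nothing is missing — the bracketed factor must be dimensionless.

E has dimensions [L^2 M T^-2] and mgh already has dimensions [L^2 M T^-2], so E = mgh is dimensionally complete.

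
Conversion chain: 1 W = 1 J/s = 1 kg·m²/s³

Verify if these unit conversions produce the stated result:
The chain is correct (no errors).

Correct: Watt is Joule per second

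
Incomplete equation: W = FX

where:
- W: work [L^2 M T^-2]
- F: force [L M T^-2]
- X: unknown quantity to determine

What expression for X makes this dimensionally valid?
X = d (distance), dimensions [L]

W has dimensions [L^2 M T^-2]; the rest of the RHS (F) has dimensions [L M T^-2].
So X must have dimensions [L] — X = d (distance).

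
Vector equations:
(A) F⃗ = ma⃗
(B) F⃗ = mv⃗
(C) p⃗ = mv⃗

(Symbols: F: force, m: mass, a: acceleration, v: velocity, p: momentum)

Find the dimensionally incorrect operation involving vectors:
(B) F⃗ = mv⃗

(A) F⃗ = ma⃗: LHS [L M T^-2], RHS [L M T^-2] ✓ — Force and acceleration are vectors, mass is a scalar
(B) F⃗ = mv⃗: LHS [L M T^-2], RHS [L M T^-1] ✗ — mass times velocity is momentum, not force; should be ma⃗
(C) p⃗ = mv⃗: LHS [L M T^-1], RHS [L M T^-1] ✓ — mass (scalar) times velocity (vector)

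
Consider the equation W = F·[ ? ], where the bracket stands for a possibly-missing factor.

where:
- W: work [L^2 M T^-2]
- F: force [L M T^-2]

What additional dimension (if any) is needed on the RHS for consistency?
[L] — length (e.g. a distance d)

W has dimensions [L^2 M T^-2]; F has dimensions [L M T^-2].
The bracketed factor must supply [L^2 M T^-2] / [L M T^-2] = [L].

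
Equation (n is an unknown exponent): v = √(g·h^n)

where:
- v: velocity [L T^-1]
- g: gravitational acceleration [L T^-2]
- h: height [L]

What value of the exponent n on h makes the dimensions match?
n = 1

v has dimensions [L T^-1]; h has dimensions [L].
With n = 1: √(g·h^1) has dimensions [L T^-1], matching the LHS ✓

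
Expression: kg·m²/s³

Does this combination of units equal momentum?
No

The expression kg·m²/s³ has dimensions [L^2 M T^-3], but momentum has dimensions [L M T^-1].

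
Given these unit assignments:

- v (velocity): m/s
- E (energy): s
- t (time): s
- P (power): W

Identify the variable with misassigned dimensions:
E

The variable E (energy) should have units J, not s.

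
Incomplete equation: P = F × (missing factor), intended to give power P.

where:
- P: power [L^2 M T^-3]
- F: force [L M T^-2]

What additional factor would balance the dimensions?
v (velocity), dimensions [L T^-1]

P has dimensions [L^2 M T^-3] and F has dimensions [L M T^-2].
The missing factor must have dimensions [L^2 M T^-3] / [L M T^-2] = [L T^-1], i.e. velocity (v).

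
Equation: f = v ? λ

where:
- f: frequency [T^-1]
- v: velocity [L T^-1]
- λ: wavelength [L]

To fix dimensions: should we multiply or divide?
division (÷): f = v ÷ λ

f [T^-1]; v [L T^-1]; λ [L].
v × λ → [L^2 T^-1] ✗
v ÷ λ → [T^-1] ✓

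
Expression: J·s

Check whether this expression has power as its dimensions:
No

The expression J·s has dimensions [L^2 M T^-1], but power has dimensions [L^2 M T^-3].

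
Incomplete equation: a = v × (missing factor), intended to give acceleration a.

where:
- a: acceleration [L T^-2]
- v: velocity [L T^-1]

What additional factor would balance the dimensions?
1/t (inverse time), dimensions [T^-1]

a has dimensions [L T^-2] and v has dimensions [L T^-1].
The missing factor must have dimensions [L T^-2] / [L T^-1] = [T^-1], i.e. inverse time (1/t).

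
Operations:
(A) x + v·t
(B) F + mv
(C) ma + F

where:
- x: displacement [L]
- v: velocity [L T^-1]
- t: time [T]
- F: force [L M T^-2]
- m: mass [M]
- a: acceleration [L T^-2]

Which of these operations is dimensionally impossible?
(B) F + mv

(A) x + v·t: x [L] and v·t [L] — same dimensions ✓
(B) F + mv: F [L M T^-2] and mv [L M T^-1] — different dimensions cannot be added/subtracted ✗
(C) ma + F: ma [L M T^-2] and F [L M T^-2] — same dimensions ✓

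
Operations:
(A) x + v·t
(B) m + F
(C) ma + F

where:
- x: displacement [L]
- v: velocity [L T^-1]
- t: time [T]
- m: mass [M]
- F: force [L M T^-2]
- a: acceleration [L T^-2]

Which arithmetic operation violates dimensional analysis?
(B) m + F

(A) x + v·t: x [L] and v·t [L] — same dimensions ✓
(B) m + F: m [M] and F [L M T^-2] — different dimensions cannot be added/subtracted ✗
(C) ma + F: ma [L M T^-2] and F [L M T^-2] — same dimensions ✓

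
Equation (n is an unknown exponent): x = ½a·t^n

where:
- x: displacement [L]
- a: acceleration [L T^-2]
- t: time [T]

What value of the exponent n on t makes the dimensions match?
n = 2

x has dimensions [L]; t has dimensions [T].
The rest of the RHS has dimensions [L T^-2], so t^n must supply [T^2].
With n = 2: ½a·t^2 has dimensions [L], matching the LHS ✓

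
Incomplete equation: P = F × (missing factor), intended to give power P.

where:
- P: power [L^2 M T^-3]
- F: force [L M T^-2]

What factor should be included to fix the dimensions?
v (velocity), dimensions [L T^-1]

P has dimensions [L^2 M T^-3] and F has dimensions [L M T^-2].
The missing factor must have dimensions [L^2 M T^-3] / [L M T^-2] = [L T^-1], i.e. velocity (v).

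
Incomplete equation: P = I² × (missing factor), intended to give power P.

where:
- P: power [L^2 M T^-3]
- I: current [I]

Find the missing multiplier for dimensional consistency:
R (resistance), dimensions [I^-2 L^2 M T^-3]

P has dimensions [L^2 M T^-3] and I² has dimensions [I^2].
The missing factor must have dimensions [L^2 M T^-3] / [I^2] = [I^-2 L^2 M T^-3], i.e. resistance (R).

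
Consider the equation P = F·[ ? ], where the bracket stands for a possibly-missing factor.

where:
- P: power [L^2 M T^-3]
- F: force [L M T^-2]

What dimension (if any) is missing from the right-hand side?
[L T^-1] — velocity (e.g. v)

P has dimensions [L^2 M T^-3]; F has dimensions [L M T^-2].
The bracketed factor must supply [L^2 M T^-3] / [L M T^-2] = [L T^-1].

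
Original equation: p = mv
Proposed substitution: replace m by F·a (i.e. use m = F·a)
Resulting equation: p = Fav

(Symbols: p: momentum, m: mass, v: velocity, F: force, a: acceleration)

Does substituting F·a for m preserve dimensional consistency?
No

[m] = [M] and [F·a] = [L^2 M T^-4]. These differ, so the substitution replaces a quantity by one of different dimensions and the result p = Fav has LHS [L M T^-1] vs RHS [L^3 M T^-5] — inconsistent.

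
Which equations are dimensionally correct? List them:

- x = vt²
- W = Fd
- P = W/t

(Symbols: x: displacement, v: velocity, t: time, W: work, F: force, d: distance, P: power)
Dimensionally correct: W = Fd, P = W/t
Dimensionally incorrect: x = vt²
Ordered (correct first, then incorrect): W = Fd, P = W/t, x = vt²

- x = vt²: LHS [L], RHS [L T] → incorrect ✗
- W = Fd: LHS [L^2 M T^-2], RHS [L^2 M T^-2] → correct ✓
- P = W/t: LHS [L^2 M T^-3], RHS [L^2 M T^-3] → correct ✓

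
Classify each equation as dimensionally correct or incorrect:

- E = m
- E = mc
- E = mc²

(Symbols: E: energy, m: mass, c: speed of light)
Dimensionally correct: E = mc²
Dimensionally incorrect: E = m, E = mc
Ordered (correct first, then incorrect): E = mc², E = m, E = mc

- E = m: LHS [L^2 M T^-2], RHS [M] → incorrect ✗
- E = mc: LHS [L^2 M T^-2], RHS [L M T^-1] → incorrect ✗
- E = mc²: LHS [L^2 M T^-2], RHS [L^2 M T^-2] → correct ✓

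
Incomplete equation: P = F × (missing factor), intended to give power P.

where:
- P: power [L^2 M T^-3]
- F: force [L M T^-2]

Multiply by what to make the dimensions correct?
v (velocity), dimensions [L T^-1]

P has dimensions [L^2 M T^-3] and F has dimensions [L M T^-2].
The missing factor must have dimensions [L^2 M T^-3] / [L M T^-2] = [L T^-1], i.e. velocity (v).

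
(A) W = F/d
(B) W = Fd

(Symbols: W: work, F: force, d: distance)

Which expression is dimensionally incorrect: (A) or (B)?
(A)

(A) W = F/d: LHS [L^2 M T^-2], RHS [M T^-2] ✗
(B) W = Fd: LHS [L^2 M T^-2], RHS [L^2 M T^-2] ✓

Expression (A) W = F/d is dimensionally incorrect.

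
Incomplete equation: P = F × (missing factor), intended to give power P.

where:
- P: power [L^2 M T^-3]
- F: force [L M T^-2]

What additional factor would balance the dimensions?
v (velocity), dimensions [L T^-1]

P has dimensions [L^2 M T^-3] and F has dimensions [L M T^-2].
The missing factor must have dimensions [L^2 M T^-3] / [L M T^-2] = [L T^-1], i.e. velocity (v).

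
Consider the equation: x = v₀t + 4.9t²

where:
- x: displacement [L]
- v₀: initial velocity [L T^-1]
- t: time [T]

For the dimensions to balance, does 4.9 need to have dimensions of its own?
Yes

x has dimensions [L], while t² alone has dimensions [T^2]. For the equation to balance, the factor 4.9 must carry dimensions [L T^-2] — it is a dimensional constant (a numerical value of a physical quantity with its units suppressed), not a pure number.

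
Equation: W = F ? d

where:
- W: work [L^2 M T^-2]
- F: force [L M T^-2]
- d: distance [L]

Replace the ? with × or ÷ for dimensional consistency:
multiplication (×): W = F × d

W [L^2 M T^-2]; F [L M T^-2]; d [L].
F × d → [L^2 M T^-2] ✓
F ÷ d → [M T^-2] ✗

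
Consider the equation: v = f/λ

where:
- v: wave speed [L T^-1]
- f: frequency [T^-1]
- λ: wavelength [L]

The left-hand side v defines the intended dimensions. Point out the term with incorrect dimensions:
The right-hand side term f/λ

v has dimensions [L T^-1], but f/λ has dimensions [L^-1 T^-1], so the term f/λ is dimensionally wrong for v.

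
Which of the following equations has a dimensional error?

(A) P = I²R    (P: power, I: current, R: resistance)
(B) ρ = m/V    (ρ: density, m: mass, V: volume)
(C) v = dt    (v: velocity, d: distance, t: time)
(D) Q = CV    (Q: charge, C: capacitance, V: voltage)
(C) v = dt

The equation (C) v = dt is dimensionally incorrect.

LHS (v): [L T^-1]
RHS (dt): [L T] ✗

The dimensions do not match. The other three equations balance.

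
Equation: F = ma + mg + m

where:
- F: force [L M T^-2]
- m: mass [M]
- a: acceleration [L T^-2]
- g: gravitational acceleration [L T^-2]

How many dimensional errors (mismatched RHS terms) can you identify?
1

LHS F: [L M T^-2]
- ma: [L M T^-2] ✓
- mg: [L M T^-2] ✓
- m: [M] ✗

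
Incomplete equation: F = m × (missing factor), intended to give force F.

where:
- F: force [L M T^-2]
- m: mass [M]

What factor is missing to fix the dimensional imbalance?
a (acceleration), dimensions [L T^-2]

F has dimensions [L M T^-2] and m has dimensions [M].
The missing factor must have dimensions [L M T^-2] / [M] = [L T^-2], i.e. acceleration (a).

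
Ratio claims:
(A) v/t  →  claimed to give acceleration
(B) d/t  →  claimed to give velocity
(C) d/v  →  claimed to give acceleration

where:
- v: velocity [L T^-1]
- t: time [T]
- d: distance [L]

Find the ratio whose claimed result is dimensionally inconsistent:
(C) d/v does not give acceleration

(A) v/t: [L T^-2] = acceleration [L T^-2] ✓
(B) d/t: [L T^-1] = velocity [L T^-1] ✓
(C) d/v: [T] ≠ acceleration [L T^-2] ✗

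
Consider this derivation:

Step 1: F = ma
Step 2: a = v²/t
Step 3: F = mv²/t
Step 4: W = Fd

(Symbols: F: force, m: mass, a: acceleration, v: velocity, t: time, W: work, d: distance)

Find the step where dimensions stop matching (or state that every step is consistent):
Step 2

Step 1: F = ma → LHS [L M T^-2], RHS [L M T^-2] ✓
Step 2: a = v²/t → LHS [L T^-2], RHS [L^2 T^-3] ✗

The first dimensional inconsistency appears in step 2: a = v²/t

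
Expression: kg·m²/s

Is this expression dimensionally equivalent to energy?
No

The expression kg·m²/s has dimensions [L^2 M T^-1], but energy has dimensions [L^2 M T^-2].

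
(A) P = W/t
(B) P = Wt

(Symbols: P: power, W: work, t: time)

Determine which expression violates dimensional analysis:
(B)

(A) P = W/t: LHS [L^2 M T^-3], RHS [L^2 M T^-3] ✓
(B) P = Wt: LHS [L^2 M T^-3], RHS [L^2 M T^-1] ✗

Expression (B) P = Wt is dimensionally incorrect.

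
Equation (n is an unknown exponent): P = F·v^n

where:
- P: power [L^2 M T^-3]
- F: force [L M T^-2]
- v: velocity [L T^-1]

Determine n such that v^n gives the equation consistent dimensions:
n = 1

P has dimensions [L^2 M T^-3]; v has dimensions [L T^-1].
The rest of the RHS has dimensions [L M T^-2], so v^n must supply [L T^-1].
With n = 1: F·v^1 has dimensions [L^2 M T^-3], matching the LHS ✓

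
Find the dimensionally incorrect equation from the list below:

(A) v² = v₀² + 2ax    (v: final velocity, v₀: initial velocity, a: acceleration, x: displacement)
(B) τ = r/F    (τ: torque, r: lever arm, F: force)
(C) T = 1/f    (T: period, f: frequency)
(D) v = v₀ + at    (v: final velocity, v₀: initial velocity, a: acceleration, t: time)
(B) τ = r/F

The equation (B) τ = r/F is dimensionally incorrect.

LHS (τ): [L^2 M T^-2]
RHS (r/F): [M^-1 T^2] ✗

The dimensions do not match. The other three equations balance.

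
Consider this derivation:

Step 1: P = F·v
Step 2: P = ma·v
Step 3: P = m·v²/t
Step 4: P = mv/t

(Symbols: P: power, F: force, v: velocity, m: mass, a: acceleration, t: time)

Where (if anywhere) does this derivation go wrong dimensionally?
Step 4

Step 1: P = F·v → LHS [L^2 M T^-3], RHS [L^2 M T^-3] ✓
Step 2: P = ma·v → LHS [L^2 M T^-3], RHS [L^2 M T^-3] ✓
Step 3: P = m·v²/t → LHS [L^2 M T^-3], RHS [L^2 M T^-3] ✓
Step 4: P = mv/t → LHS [L^2 M T^-3], RHS [L M T^-2] ✗

The first dimensional inconsistency appears in step 4: P = mv/t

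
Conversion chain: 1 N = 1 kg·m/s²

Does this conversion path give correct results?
The chain is correct (no errors).

Correct: Newton is defined as kg·m/s²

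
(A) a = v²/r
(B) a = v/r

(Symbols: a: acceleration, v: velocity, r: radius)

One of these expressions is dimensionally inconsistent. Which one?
(B)

(A) a = v²/r: LHS [L T^-2], RHS [L T^-2] ✓
(B) a = v/r: LHS [L T^-2], RHS [T^-1] ✗

Expression (B) a = v/r is dimensionally incorrect.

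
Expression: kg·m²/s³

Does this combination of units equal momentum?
No

The expression kg·m²/s³ has dimensions [L^2 M T^-3], but momentum has dimensions [L M T^-1].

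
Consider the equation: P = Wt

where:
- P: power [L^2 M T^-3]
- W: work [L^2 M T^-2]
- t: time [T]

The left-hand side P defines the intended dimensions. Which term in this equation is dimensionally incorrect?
The right-hand side term Wt

P has dimensions [L^2 M T^-3], but Wt has dimensions [L^2 M T^-1], so the term Wt is dimensionally wrong for P.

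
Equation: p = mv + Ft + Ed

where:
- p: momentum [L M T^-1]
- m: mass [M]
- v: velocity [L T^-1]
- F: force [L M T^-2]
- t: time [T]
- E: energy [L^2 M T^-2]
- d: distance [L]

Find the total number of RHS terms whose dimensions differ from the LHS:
1

LHS p: [L M T^-1]
- mv: [L M T^-1] ✓
- Ft: [L M T^-1] ✓
- Ed: [L^3 M T^-2] ✗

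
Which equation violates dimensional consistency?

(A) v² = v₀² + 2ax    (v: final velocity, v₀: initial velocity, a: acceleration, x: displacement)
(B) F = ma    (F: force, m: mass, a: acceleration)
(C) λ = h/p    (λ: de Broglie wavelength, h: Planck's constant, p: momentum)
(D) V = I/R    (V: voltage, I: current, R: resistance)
(D) V = I/R

The equation (D) V = I/R is dimensionally incorrect.

LHS (V): [I^-1 L^2 M T^-3]
RHS (I/R): [I^3 L^-2 M^-1 T^3] ✗

The dimensions do not match. The other three equations balance.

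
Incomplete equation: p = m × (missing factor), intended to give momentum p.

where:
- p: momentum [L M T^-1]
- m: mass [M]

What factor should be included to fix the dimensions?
v (velocity), dimensions [L T^-1]

p has dimensions [L M T^-1] and m has dimensions [M].
The missing factor must have dimensions [L M T^-1] / [M] = [L T^-1], i.e. velocity (v).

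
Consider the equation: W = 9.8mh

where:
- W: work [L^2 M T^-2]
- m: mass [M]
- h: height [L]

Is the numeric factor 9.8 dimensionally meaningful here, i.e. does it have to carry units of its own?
Yes

W has dimensions [L^2 M T^-2], while mh alone has dimensions [L M]. For the equation to balance, the factor 9.8 must carry dimensions [L T^-2] — it is a dimensional constant (a numerical value of a physical quantity with its units suppressed), not a pure number.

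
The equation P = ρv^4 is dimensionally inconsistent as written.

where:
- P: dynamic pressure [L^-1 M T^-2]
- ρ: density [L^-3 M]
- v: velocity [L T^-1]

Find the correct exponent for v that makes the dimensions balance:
The exponent of v should be 2: P = ρv^2

The LHS P has dimensions [L^-1 M T^-2]; v has dimensions [L T^-1].
As written, the RHS ρv^4 (exponent 4 on v) has dimensions [L M T^-4], which does not match.
With exponent 2, the RHS ρv^2 has dimensions [L^-1 M T^-2], matching the LHS.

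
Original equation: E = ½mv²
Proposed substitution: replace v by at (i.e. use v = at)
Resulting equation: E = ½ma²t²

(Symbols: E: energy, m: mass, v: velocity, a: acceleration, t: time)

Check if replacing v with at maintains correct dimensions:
Yes

[v] = [L T^-1] and [at] = [L T^-1]. These match, so the substitution replaces a quantity by one of the same dimensions and the result E = ½ma²t² has LHS [L^2 M T^-2] vs RHS [L^2 M T^-2] — still consistent.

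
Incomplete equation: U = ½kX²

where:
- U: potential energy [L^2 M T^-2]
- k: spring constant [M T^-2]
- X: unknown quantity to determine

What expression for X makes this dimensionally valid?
X = x (displacement), dimensions [L]

U has dimensions [L^2 M T^-2]; the rest of the RHS (½k) has dimensions [M T^-2].
So X² must have dimensions [L^2], i.e. X has dimensions [L] — X = x (displacement).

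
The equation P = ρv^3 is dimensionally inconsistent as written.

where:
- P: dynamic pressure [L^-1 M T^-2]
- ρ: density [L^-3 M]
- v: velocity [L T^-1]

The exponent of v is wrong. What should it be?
The exponent of v should be 2: P = ρv^2

The LHS P has dimensions [L^-1 M T^-2]; v has dimensions [L T^-1].
As written, the RHS ρv^3 (exponent 3 on v) has dimensions [M T^-3], which does not match.
With exponent 2, the RHS ρv^2 has dimensions [L^-1 M T^-2], matching the LHS.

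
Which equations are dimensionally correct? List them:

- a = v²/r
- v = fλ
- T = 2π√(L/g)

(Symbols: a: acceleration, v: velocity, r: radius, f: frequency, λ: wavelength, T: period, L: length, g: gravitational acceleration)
Dimensionally correct: a = v²/r, v = fλ, T = 2π√(L/g)
Dimensionally incorrect: none
Ordered (correct first, then incorrect): a = v²/r, v = fλ, T = 2π√(L/g)

- a = v²/r: LHS [L T^-2], RHS [L T^-2] → correct ✓
- v = fλ: LHS [L T^-1], RHS [L T^-1] → correct ✓
- T = 2π√(L/g): LHS [T], RHS [T] → correct ✓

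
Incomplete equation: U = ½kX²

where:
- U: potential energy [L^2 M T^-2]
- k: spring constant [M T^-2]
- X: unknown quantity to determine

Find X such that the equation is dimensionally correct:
X = x (displacement), dimensions [L]

U has dimensions [L^2 M T^-2]; the rest of the RHS (½k) has dimensions [M T^-2].
So X² must have dimensions [L^2], i.e. X has dimensions [L] — X = x (displacement).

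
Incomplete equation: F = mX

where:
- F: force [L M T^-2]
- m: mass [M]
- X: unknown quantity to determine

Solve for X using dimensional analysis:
X = a (acceleration), dimensions [L T^-2]

F has dimensions [L M T^-2]; the rest of the RHS (m) has dimensions [M].
So X must have dimensions [L T^-2] — X = a (acceleration).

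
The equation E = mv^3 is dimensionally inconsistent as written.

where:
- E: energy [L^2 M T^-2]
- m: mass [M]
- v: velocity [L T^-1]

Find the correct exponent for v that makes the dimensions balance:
The exponent of v should be 2: E = mv^2

The LHS E has dimensions [L^2 M T^-2]; v has dimensions [L T^-1].
As written, the RHS mv^3 (exponent 3 on v) has dimensions [L^3 M T^-3], which does not match.
With exponent 2, the RHS mv^2 has dimensions [L^2 M T^-2], matching the LHS.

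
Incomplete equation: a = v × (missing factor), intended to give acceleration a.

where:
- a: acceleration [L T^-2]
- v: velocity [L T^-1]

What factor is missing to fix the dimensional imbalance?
1/t (inverse time), dimensions [T^-1]

a has dimensions [L T^-2] and v has dimensions [L T^-1].
The missing factor must have dimensions [L T^-2] / [L T^-1] = [T^-1], i.e. inverse time (1/t).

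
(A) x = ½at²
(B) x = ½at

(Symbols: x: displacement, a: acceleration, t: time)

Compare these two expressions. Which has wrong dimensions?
(B)

(A) x = ½at²: LHS [L], RHS [L] ✓
(B) x = ½at: LHS [L], RHS [L T^-1] ✗

Expression (B) x = ½at is dimensionally incorrect.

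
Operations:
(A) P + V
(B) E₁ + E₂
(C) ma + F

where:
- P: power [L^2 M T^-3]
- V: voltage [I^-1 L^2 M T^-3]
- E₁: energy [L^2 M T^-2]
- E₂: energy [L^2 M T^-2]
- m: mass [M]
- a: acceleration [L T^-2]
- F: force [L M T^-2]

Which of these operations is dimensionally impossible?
(A) P + V

(A) P + V: P [L^2 M T^-3] and V [I^-1 L^2 M T^-3] — different dimensions cannot be added/subtracted ✗
(B) E₁ + E₂: E₁ [L^2 M T^-2] and E₂ [L^2 M T^-2] — same dimensions ✓
(C) ma + F: ma [L M T^-2] and F [L M T^-2] — same dimensions ✓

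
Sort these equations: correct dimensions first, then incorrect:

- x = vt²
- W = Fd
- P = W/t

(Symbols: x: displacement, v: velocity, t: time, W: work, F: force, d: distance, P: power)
Dimensionally correct: W = Fd, P = W/t
Dimensionally incorrect: x = vt²
Ordered (correct first, then incorrect): W = Fd, P = W/t, x = vt²

- x = vt²: LHS [L], RHS [L T] → incorrect ✗
- W = Fd: LHS [L^2 M T^-2], RHS [L^2 M T^-2] → correct ✓
- P = W/t: LHS [L^2 M T^-3], RHS [L^2 M T^-3] → correct ✓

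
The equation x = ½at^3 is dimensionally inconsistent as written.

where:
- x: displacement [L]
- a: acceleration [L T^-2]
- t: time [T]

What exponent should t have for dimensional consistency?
The exponent of t should be 2: x = ½at^2

The LHS x has dimensions [L]; t has dimensions [T].
As written, the RHS ½at^3 (exponent 3 on t) has dimensions [L T], which does not match.
With exponent 2, the RHS ½at^2 has dimensions [L], matching the LHS.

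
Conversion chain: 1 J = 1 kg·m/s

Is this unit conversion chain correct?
The chain is incorrect (it contains an error).

Incorrect: Joule is kg·m²/s², not kg·m/s (that is momentum)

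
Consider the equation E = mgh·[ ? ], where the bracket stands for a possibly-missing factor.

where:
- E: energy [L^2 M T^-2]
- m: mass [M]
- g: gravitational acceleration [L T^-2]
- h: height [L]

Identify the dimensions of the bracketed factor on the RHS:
Nothing is missing — the bracketed factor must be dimensionless.

E has dimensions [L^2 M T^-2] and mgh already has dimensions [L^2 M T^-2], so E = mgh is dimensionally complete.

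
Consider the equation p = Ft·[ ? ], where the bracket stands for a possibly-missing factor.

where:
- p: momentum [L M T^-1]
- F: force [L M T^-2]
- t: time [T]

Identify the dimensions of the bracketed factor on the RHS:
Nothing is missing — the bracketed factor must be dimensionless.

p has dimensions [L M T^-1] and Ft already has dimensions [L M T^-1], so p = Ft is dimensionally complete.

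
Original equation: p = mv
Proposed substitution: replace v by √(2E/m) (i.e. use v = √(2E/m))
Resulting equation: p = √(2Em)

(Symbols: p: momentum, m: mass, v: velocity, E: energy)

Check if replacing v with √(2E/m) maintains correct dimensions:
Yes

[v] = [L T^-1] and [√(2E/m)] = [L T^-1]. These match, so the substitution replaces a quantity by one of the same dimensions and the result p = √(2Em) has LHS [L M T^-1] vs RHS [L M T^-1] — still consistent.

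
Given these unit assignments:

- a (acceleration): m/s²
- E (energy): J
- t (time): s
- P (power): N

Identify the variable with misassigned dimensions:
P

The variable P (power) should have units W, not N.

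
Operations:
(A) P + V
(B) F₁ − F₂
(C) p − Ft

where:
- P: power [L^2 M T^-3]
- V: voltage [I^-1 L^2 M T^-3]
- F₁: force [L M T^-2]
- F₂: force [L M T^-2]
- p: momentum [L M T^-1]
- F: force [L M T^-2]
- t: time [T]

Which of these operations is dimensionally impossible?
(A) P + V

(A) P + V: P [L^2 M T^-3] and V [I^-1 L^2 M T^-3] — different dimensions cannot be added/subtracted ✗
(B) F₁ − F₂: F₁ [L M T^-2] and F₂ [L M T^-2] — same dimensions ✓
(C) p − Ft: p [L M T^-1] and Ft [L M T^-1] — same dimensions ✓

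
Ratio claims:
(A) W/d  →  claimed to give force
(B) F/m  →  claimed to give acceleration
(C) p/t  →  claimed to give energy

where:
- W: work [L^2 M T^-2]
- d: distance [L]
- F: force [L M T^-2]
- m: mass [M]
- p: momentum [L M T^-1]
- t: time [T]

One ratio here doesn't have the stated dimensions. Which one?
(C) p/t does not give energy

(A) W/d: [L M T^-2] = force [L M T^-2] ✓
(B) F/m: [L T^-2] = acceleration [L T^-2] ✓
(C) p/t: [L M T^-2] ≠ energy [L^2 M T^-2] ✗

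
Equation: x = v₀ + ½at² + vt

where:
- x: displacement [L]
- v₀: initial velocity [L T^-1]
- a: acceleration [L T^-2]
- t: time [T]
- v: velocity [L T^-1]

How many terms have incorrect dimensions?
1

LHS x: [L]
- v₀: [L T^-1] ✗
- ½at²: [L] ✓
- vt: [L] ✓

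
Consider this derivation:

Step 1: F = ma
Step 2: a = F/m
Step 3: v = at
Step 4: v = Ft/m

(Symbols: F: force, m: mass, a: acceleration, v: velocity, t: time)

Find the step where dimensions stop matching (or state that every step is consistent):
No step introduces an error — all steps are dimensionally consistent.

Step 1: F = ma → LHS [L M T^-2], RHS [L M T^-2] ✓
Step 2: a = F/m → LHS [L T^-2], RHS [L T^-2] ✓
Step 3: v = at → LHS [L T^-1], RHS [L T^-1] ✓
Step 4: v = Ft/m → LHS [L T^-1], RHS [L T^-1] ✓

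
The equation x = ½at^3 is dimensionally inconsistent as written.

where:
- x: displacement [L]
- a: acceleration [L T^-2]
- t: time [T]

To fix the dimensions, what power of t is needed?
The exponent of t should be 2: x = ½at^2

The LHS x has dimensions [L]; t has dimensions [T].
As written, the RHS ½at^3 (exponent 3 on t) has dimensions [L T], which does not match.
With exponent 2, the RHS ½at^2 has dimensions [L], matching the LHS.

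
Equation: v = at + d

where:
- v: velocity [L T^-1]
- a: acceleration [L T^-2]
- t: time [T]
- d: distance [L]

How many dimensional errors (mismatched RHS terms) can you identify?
1

LHS v: [L T^-1]
- at: [L T^-1] ✓
- d: [L] ✗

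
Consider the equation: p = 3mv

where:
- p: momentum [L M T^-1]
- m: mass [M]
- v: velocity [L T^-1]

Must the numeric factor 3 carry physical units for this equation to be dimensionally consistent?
No

p has dimensions [L M T^-1] and mv already has dimensions [L M T^-1], so the equation balances without 3 contributing any dimensions. 3 is a pure (dimensionless) number; changing or removing it would not affect dimensional consistency.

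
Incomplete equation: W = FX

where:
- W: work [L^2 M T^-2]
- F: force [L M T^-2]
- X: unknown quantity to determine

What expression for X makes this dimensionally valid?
X = d (distance), dimensions [L]

W has dimensions [L^2 M T^-2]; the rest of the RHS (F) has dimensions [L M T^-2].
So X must have dimensions [L] — X = d (distance).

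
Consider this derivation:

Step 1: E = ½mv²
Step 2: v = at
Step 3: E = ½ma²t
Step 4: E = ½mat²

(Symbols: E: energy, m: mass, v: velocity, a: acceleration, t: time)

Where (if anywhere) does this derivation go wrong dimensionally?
Step 3

Step 1: E = ½mv² → LHS [L^2 M T^-2], RHS [L^2 M T^-2] ✓
Step 2: v = at → LHS [L T^-1], RHS [L T^-1] ✓
Step 3: E = ½ma²t → LHS [L^2 M T^-2], RHS [L^2 M T^-3] ✗

The first dimensional inconsistency appears in step 3: E = ½ma²t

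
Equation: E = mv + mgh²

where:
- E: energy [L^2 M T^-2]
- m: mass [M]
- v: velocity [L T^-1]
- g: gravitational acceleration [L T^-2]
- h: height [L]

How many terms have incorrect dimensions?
2

LHS E: [L^2 M T^-2]
- mv: [L M T^-1] ✗
- mgh²: [L^3 M T^-2] ✗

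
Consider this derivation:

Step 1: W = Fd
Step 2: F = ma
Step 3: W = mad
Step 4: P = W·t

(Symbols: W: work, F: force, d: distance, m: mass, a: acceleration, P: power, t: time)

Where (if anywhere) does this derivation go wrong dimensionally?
Step 4

Step 1: W = Fd → LHS [L^2 M T^-2], RHS [L^2 M T^-2] ✓
Step 2: F = ma → LHS [L M T^-2], RHS [L M T^-2] ✓
Step 3: W = mad → LHS [L^2 M T^-2], RHS [L^2 M T^-2] ✓
Step 4: P = W·t → LHS [L^2 M T^-3], RHS [L^2 M T^-1] ✗

The first dimensional inconsistency appears in step 4: P = W·t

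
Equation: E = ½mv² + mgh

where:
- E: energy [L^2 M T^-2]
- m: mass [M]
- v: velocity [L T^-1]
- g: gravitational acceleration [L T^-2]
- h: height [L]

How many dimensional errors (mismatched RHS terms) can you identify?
0

LHS E: [L^2 M T^-2]
- ½mv²: [L^2 M T^-2] ✓
- mgh: [L^2 M T^-2] ✓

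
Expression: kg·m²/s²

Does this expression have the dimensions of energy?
Yes

The expression kg·m²/s² has dimensions [L^2 M T^-2], which is exactly energy [L^2 M T^-2].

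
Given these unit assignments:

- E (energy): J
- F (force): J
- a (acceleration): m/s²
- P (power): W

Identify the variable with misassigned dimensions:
F

The variable F (force) should have units N, not J.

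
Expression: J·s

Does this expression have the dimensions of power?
No

The expression J·s has dimensions [L^2 M T^-1], but power has dimensions [L^2 M T^-3].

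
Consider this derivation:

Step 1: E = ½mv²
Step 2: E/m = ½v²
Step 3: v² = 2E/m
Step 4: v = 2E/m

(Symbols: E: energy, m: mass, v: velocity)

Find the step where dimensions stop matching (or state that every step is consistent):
Step 4

Step 1: E = ½mv² → LHS [L^2 M T^-2], RHS [L^2 M T^-2] ✓
Step 2: E/m = ½v² → LHS [L^2 T^-2], RHS [L^2 T^-2] ✓
Step 3: v² = 2E/m → LHS [L^2 T^-2], RHS [L^2 T^-2] ✓
Step 4: v = 2E/m → LHS [L T^-1], RHS [L^2 T^-2] ✗

The first dimensional inconsistency appears in step 4: v = 2E/m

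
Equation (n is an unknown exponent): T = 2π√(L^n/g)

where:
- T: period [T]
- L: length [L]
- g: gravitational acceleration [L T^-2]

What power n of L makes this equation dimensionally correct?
n = 1

T has dimensions [T]; L has dimensions [L].
With n = 1: 2π√(L^1/g) has dimensions [T], matching the LHS ✓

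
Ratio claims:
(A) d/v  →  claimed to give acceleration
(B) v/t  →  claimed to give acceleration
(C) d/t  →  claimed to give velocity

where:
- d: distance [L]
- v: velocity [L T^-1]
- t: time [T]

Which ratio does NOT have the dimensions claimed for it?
(A) d/v does not give acceleration

(A) d/v: [T] ≠ acceleration [L T^-2] ✗
(B) v/t: [L T^-2] = acceleration [L T^-2] ✓
(C) d/t: [L T^-1] = velocity [L T^-1] ✓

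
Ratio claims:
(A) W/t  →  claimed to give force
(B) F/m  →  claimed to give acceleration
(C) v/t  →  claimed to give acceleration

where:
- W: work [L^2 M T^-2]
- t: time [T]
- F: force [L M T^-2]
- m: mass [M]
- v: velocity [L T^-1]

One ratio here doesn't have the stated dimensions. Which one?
(A) W/t does not give force

(A) W/t: [L^2 M T^-3] ≠ force [L M T^-2] ✗
(B) F/m: [L T^-2] = acceleration [L T^-2] ✓
(C) v/t: [L T^-2] = acceleration [L T^-2] ✓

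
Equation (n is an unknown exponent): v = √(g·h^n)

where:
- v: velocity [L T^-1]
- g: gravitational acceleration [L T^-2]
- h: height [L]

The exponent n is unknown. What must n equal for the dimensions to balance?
n = 1

v has dimensions [L T^-1]; h has dimensions [L].
With n = 1: √(g·h^1) has dimensions [L T^-1], matching the LHS ✓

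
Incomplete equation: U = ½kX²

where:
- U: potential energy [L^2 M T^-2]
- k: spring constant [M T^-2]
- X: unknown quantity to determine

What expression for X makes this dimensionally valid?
X = x (displacement), dimensions [L]

U has dimensions [L^2 M T^-2]; the rest of the RHS (½k) has dimensions [M T^-2].
So X² must have dimensions [L^2], i.e. X has dimensions [L] — X = x (displacement).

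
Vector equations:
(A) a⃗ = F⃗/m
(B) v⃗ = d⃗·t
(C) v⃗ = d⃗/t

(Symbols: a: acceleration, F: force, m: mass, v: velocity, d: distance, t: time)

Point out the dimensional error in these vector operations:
(B) v⃗ = d⃗·t

(A) a⃗ = F⃗/m: LHS [L T^-2], RHS [L T^-2] ✓ — force (vector) divided by mass (scalar)
(B) v⃗ = d⃗·t: LHS [L T^-1], RHS [L T] ✗ — velocity is displacement per time; should be d⃗/t
(C) v⃗ = d⃗/t: LHS [L T^-1], RHS [L T^-1] ✓ — displacement (vector) divided by time (scalar)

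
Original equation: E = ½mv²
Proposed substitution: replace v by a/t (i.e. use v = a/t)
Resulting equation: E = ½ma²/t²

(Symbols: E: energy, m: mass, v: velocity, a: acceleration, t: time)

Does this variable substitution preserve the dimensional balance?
No

[v] = [L T^-1] and [a/t] = [L T^-3]. These differ, so the substitution replaces a quantity by one of different dimensions and the result E = ½ma²/t² has LHS [L^2 M T^-2] vs RHS [L^2 M T^-6] — inconsistent.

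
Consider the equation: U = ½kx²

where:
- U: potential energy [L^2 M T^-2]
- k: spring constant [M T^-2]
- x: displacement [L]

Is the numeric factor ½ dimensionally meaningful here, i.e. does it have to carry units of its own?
No

U has dimensions [L^2 M T^-2] and kx² already has dimensions [L^2 M T^-2], so the equation balances without ½ contributing any dimensions. ½ is a pure (dimensionless) number; changing or removing it would not affect dimensional consistency.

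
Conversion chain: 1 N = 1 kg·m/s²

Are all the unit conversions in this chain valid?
The chain is correct (no errors).

Correct: Newton is defined as kg·m/s²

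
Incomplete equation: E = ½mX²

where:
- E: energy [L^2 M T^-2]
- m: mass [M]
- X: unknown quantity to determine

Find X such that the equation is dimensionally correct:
X = v (velocity), dimensions [L T^-1]

E has dimensions [L^2 M T^-2]; the rest of the RHS (½m) has dimensions [M].
So X² must have dimensions [L^2 T^-2], i.e. X has dimensions [L T^-1] — X = v (velocity).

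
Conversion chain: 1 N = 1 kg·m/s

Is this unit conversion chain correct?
The chain is incorrect (it contains an error).

Incorrect: Newton is kg·m/s², not kg·m/s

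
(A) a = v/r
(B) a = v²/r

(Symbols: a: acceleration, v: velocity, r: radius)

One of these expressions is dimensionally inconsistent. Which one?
(A)

(A) a = v/r: LHS [L T^-2], RHS [T^-1] ✗
(B) a = v²/r: LHS [L T^-2], RHS [L T^-2] ✓

Expression (A) a = v/r is dimensionally incorrect.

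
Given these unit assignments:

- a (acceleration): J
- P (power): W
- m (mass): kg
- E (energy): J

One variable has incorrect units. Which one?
a

The variable a (acceleration) should have units m/s², not J.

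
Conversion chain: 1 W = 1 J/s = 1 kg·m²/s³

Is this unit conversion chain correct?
The chain is correct (no errors).

Correct: Watt is Joule per second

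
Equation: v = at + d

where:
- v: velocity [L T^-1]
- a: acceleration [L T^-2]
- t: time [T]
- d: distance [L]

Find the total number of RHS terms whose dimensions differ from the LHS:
1

LHS v: [L T^-1]
- at: [L T^-1] ✓
- d: [L] ✗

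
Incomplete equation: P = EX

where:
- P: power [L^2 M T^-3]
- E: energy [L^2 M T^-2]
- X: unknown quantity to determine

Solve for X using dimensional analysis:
X = f (inverse time / frequency (1/t)), dimensions [T^-1]

P has dimensions [L^2 M T^-3]; the rest of the RHS (E) has dimensions [L^2 M T^-2].
So X must have dimensions [T^-1] — X = f (inverse time / frequency (1/t)).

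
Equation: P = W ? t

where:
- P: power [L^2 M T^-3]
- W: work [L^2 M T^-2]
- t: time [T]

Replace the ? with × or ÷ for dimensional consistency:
division (÷): P = W ÷ t

P [L^2 M T^-3]; W [L^2 M T^-2]; t [T].
W × t → [L^2 M T^-1] ✗
W ÷ t → [L^2 M T^-3] ✓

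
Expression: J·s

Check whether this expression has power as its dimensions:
No

The expression J·s has dimensions [L^2 M T^-1], but power has dimensions [L^2 M T^-3].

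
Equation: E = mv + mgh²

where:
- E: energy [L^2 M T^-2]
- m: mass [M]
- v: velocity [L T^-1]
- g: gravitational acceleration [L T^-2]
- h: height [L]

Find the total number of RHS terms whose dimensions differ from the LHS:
2

LHS E: [L^2 M T^-2]
- mv: [L M T^-1] ✗
- mgh²: [L^3 M T^-2] ✗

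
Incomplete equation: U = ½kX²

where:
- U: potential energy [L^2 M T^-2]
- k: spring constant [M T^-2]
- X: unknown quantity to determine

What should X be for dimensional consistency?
X = x (displacement), dimensions [L]

U has dimensions [L^2 M T^-2]; the rest of the RHS (½k) has dimensions [M T^-2].
So X² must have dimensions [L^2], i.e. X has dimensions [L] — X = x (displacement).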